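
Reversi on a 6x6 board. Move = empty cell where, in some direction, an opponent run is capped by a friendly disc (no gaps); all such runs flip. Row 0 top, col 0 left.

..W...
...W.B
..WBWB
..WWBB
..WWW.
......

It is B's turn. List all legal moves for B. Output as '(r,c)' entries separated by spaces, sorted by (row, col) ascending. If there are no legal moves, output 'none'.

Answer: (0,3) (1,4) (2,1) (3,1) (4,1) (5,1) (5,2) (5,3) (5,4)

Derivation:
(0,1): no bracket -> illegal
(0,3): flips 1 -> legal
(0,4): no bracket -> illegal
(1,1): no bracket -> illegal
(1,2): no bracket -> illegal
(1,4): flips 1 -> legal
(2,1): flips 1 -> legal
(3,1): flips 2 -> legal
(4,1): flips 1 -> legal
(4,5): no bracket -> illegal
(5,1): flips 3 -> legal
(5,2): flips 1 -> legal
(5,3): flips 3 -> legal
(5,4): flips 1 -> legal
(5,5): no bracket -> illegal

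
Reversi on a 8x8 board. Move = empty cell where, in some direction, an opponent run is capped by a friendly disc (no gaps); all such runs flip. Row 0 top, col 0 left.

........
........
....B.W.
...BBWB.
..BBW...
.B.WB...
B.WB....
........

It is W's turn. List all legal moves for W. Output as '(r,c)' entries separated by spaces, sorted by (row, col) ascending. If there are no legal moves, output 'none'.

Answer: (1,3) (1,4) (2,2) (2,3) (3,1) (3,2) (3,7) (4,0) (4,1) (4,6) (5,5) (6,4) (7,3)

Derivation:
(1,3): flips 1 -> legal
(1,4): flips 2 -> legal
(1,5): no bracket -> illegal
(2,2): flips 1 -> legal
(2,3): flips 2 -> legal
(2,5): no bracket -> illegal
(2,7): no bracket -> illegal
(3,1): flips 1 -> legal
(3,2): flips 2 -> legal
(3,7): flips 1 -> legal
(4,0): flips 1 -> legal
(4,1): flips 2 -> legal
(4,5): no bracket -> illegal
(4,6): flips 1 -> legal
(4,7): no bracket -> illegal
(5,0): no bracket -> illegal
(5,2): no bracket -> illegal
(5,5): flips 1 -> legal
(6,1): no bracket -> illegal
(6,4): flips 2 -> legal
(6,5): no bracket -> illegal
(7,0): no bracket -> illegal
(7,1): no bracket -> illegal
(7,2): no bracket -> illegal
(7,3): flips 1 -> legal
(7,4): no bracket -> illegal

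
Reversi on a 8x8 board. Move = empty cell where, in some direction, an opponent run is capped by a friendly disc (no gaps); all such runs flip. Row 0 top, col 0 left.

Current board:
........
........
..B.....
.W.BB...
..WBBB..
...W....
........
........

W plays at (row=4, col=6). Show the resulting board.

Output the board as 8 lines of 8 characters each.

Answer: ........
........
..B.....
.W.BB...
..WWWWW.
...W....
........
........

Derivation:
Place W at (4,6); scan 8 dirs for brackets.
Dir NW: first cell '.' (not opp) -> no flip
Dir N: first cell '.' (not opp) -> no flip
Dir NE: first cell '.' (not opp) -> no flip
Dir W: opp run (4,5) (4,4) (4,3) capped by W -> flip
Dir E: first cell '.' (not opp) -> no flip
Dir SW: first cell '.' (not opp) -> no flip
Dir S: first cell '.' (not opp) -> no flip
Dir SE: first cell '.' (not opp) -> no flip
All flips: (4,3) (4,4) (4,5)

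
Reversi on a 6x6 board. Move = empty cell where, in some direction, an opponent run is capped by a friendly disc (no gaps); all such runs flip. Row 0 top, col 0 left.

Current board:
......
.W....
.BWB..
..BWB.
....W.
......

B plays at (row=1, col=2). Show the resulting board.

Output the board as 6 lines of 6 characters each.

Answer: ......
.WB...
.BBB..
..BWB.
....W.
......

Derivation:
Place B at (1,2); scan 8 dirs for brackets.
Dir NW: first cell '.' (not opp) -> no flip
Dir N: first cell '.' (not opp) -> no flip
Dir NE: first cell '.' (not opp) -> no flip
Dir W: opp run (1,1), next='.' -> no flip
Dir E: first cell '.' (not opp) -> no flip
Dir SW: first cell 'B' (not opp) -> no flip
Dir S: opp run (2,2) capped by B -> flip
Dir SE: first cell 'B' (not opp) -> no flip
All flips: (2,2)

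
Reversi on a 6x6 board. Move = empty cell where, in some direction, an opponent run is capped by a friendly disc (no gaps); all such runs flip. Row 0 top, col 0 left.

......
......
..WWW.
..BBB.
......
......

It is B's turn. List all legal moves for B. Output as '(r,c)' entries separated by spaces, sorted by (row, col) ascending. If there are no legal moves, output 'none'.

(1,1): flips 1 -> legal
(1,2): flips 2 -> legal
(1,3): flips 1 -> legal
(1,4): flips 2 -> legal
(1,5): flips 1 -> legal
(2,1): no bracket -> illegal
(2,5): no bracket -> illegal
(3,1): no bracket -> illegal
(3,5): no bracket -> illegal

Answer: (1,1) (1,2) (1,3) (1,4) (1,5)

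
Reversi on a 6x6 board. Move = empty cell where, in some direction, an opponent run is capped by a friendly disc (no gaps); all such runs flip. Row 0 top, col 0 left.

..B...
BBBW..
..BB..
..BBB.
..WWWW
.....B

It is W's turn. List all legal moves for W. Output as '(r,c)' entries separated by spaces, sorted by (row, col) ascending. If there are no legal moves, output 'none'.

Answer: (0,0) (0,1) (2,1) (2,4) (2,5) (3,1)

Derivation:
(0,0): flips 3 -> legal
(0,1): flips 3 -> legal
(0,3): no bracket -> illegal
(1,4): no bracket -> illegal
(2,0): no bracket -> illegal
(2,1): flips 1 -> legal
(2,4): flips 2 -> legal
(2,5): flips 1 -> legal
(3,1): flips 1 -> legal
(3,5): no bracket -> illegal
(4,1): no bracket -> illegal
(5,4): no bracket -> illegal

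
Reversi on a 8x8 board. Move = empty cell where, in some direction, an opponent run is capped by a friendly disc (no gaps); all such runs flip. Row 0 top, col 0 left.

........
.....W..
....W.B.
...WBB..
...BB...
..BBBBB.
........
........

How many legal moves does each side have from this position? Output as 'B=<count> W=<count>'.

Answer: B=6 W=6

Derivation:
-- B to move --
(0,4): flips 1 -> legal
(0,5): no bracket -> illegal
(0,6): no bracket -> illegal
(1,3): flips 1 -> legal
(1,4): flips 1 -> legal
(1,6): no bracket -> illegal
(2,2): flips 1 -> legal
(2,3): flips 1 -> legal
(2,5): no bracket -> illegal
(3,2): flips 1 -> legal
(4,2): no bracket -> illegal
B mobility = 6
-- W to move --
(1,6): no bracket -> illegal
(1,7): no bracket -> illegal
(2,3): no bracket -> illegal
(2,5): no bracket -> illegal
(2,7): no bracket -> illegal
(3,2): no bracket -> illegal
(3,6): flips 2 -> legal
(3,7): flips 1 -> legal
(4,1): no bracket -> illegal
(4,2): no bracket -> illegal
(4,5): no bracket -> illegal
(4,6): flips 1 -> legal
(4,7): no bracket -> illegal
(5,1): no bracket -> illegal
(5,7): no bracket -> illegal
(6,1): no bracket -> illegal
(6,2): no bracket -> illegal
(6,3): flips 2 -> legal
(6,4): flips 3 -> legal
(6,5): no bracket -> illegal
(6,6): flips 2 -> legal
(6,7): no bracket -> illegal
W mobility = 6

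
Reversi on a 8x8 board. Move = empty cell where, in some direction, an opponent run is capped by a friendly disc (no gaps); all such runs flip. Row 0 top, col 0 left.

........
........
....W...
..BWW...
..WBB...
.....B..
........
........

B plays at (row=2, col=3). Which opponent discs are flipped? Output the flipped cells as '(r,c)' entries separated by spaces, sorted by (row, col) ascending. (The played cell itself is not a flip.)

Answer: (3,3)

Derivation:
Dir NW: first cell '.' (not opp) -> no flip
Dir N: first cell '.' (not opp) -> no flip
Dir NE: first cell '.' (not opp) -> no flip
Dir W: first cell '.' (not opp) -> no flip
Dir E: opp run (2,4), next='.' -> no flip
Dir SW: first cell 'B' (not opp) -> no flip
Dir S: opp run (3,3) capped by B -> flip
Dir SE: opp run (3,4), next='.' -> no flip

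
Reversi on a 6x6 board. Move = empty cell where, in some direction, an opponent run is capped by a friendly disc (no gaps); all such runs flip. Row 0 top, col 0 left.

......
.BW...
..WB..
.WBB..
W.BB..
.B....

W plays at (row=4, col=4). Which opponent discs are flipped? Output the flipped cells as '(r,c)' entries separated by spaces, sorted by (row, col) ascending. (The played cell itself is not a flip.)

Dir NW: opp run (3,3) capped by W -> flip
Dir N: first cell '.' (not opp) -> no flip
Dir NE: first cell '.' (not opp) -> no flip
Dir W: opp run (4,3) (4,2), next='.' -> no flip
Dir E: first cell '.' (not opp) -> no flip
Dir SW: first cell '.' (not opp) -> no flip
Dir S: first cell '.' (not opp) -> no flip
Dir SE: first cell '.' (not opp) -> no flip

Answer: (3,3)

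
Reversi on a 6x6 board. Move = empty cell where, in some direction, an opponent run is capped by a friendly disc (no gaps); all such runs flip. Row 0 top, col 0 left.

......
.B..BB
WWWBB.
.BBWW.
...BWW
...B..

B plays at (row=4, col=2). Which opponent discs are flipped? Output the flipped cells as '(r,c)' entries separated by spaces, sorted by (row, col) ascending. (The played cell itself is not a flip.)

Answer: (3,3)

Derivation:
Dir NW: first cell 'B' (not opp) -> no flip
Dir N: first cell 'B' (not opp) -> no flip
Dir NE: opp run (3,3) capped by B -> flip
Dir W: first cell '.' (not opp) -> no flip
Dir E: first cell 'B' (not opp) -> no flip
Dir SW: first cell '.' (not opp) -> no flip
Dir S: first cell '.' (not opp) -> no flip
Dir SE: first cell 'B' (not opp) -> no flip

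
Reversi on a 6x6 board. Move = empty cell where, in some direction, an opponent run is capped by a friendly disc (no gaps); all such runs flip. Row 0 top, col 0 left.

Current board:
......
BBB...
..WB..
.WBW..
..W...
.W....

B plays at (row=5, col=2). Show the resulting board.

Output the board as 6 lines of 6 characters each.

Place B at (5,2); scan 8 dirs for brackets.
Dir NW: first cell '.' (not opp) -> no flip
Dir N: opp run (4,2) capped by B -> flip
Dir NE: first cell '.' (not opp) -> no flip
Dir W: opp run (5,1), next='.' -> no flip
Dir E: first cell '.' (not opp) -> no flip
Dir SW: edge -> no flip
Dir S: edge -> no flip
Dir SE: edge -> no flip
All flips: (4,2)

Answer: ......
BBB...
..WB..
.WBW..
..B...
.WB...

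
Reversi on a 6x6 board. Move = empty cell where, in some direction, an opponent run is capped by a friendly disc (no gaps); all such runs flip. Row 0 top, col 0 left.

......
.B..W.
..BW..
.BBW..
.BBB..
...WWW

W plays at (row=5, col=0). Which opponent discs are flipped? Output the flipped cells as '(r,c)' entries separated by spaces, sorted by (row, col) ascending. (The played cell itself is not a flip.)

Answer: (3,2) (4,1)

Derivation:
Dir NW: edge -> no flip
Dir N: first cell '.' (not opp) -> no flip
Dir NE: opp run (4,1) (3,2) capped by W -> flip
Dir W: edge -> no flip
Dir E: first cell '.' (not opp) -> no flip
Dir SW: edge -> no flip
Dir S: edge -> no flip
Dir SE: edge -> no flip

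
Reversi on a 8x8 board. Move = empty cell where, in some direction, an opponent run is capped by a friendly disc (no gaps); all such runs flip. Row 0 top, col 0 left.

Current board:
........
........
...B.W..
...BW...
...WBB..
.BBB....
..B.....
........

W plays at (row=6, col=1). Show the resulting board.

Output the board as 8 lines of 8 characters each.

Answer: ........
........
...B.W..
...BW...
...WBB..
.BWB....
.WB.....
........

Derivation:
Place W at (6,1); scan 8 dirs for brackets.
Dir NW: first cell '.' (not opp) -> no flip
Dir N: opp run (5,1), next='.' -> no flip
Dir NE: opp run (5,2) capped by W -> flip
Dir W: first cell '.' (not opp) -> no flip
Dir E: opp run (6,2), next='.' -> no flip
Dir SW: first cell '.' (not opp) -> no flip
Dir S: first cell '.' (not opp) -> no flip
Dir SE: first cell '.' (not opp) -> no flip
All flips: (5,2)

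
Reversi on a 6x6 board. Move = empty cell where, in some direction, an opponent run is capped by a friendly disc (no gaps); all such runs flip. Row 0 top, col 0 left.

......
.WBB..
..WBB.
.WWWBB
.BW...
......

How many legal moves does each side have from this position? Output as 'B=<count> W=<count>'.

-- B to move --
(0,0): no bracket -> illegal
(0,1): no bracket -> illegal
(0,2): no bracket -> illegal
(1,0): flips 1 -> legal
(2,0): no bracket -> illegal
(2,1): flips 2 -> legal
(3,0): flips 3 -> legal
(4,0): flips 2 -> legal
(4,3): flips 2 -> legal
(4,4): no bracket -> illegal
(5,1): flips 2 -> legal
(5,2): flips 3 -> legal
(5,3): no bracket -> illegal
B mobility = 7
-- W to move --
(0,1): no bracket -> illegal
(0,2): flips 1 -> legal
(0,3): flips 2 -> legal
(0,4): flips 1 -> legal
(1,4): flips 3 -> legal
(1,5): flips 1 -> legal
(2,1): no bracket -> illegal
(2,5): flips 2 -> legal
(3,0): no bracket -> illegal
(4,0): flips 1 -> legal
(4,3): no bracket -> illegal
(4,4): no bracket -> illegal
(4,5): no bracket -> illegal
(5,0): flips 1 -> legal
(5,1): flips 1 -> legal
(5,2): no bracket -> illegal
W mobility = 9

Answer: B=7 W=9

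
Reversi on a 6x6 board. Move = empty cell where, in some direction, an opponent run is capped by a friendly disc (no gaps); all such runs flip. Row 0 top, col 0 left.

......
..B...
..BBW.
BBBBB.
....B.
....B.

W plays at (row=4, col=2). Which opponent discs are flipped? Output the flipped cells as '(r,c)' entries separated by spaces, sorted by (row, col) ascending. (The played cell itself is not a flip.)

Answer: (3,3)

Derivation:
Dir NW: opp run (3,1), next='.' -> no flip
Dir N: opp run (3,2) (2,2) (1,2), next='.' -> no flip
Dir NE: opp run (3,3) capped by W -> flip
Dir W: first cell '.' (not opp) -> no flip
Dir E: first cell '.' (not opp) -> no flip
Dir SW: first cell '.' (not opp) -> no flip
Dir S: first cell '.' (not opp) -> no flip
Dir SE: first cell '.' (not opp) -> no flip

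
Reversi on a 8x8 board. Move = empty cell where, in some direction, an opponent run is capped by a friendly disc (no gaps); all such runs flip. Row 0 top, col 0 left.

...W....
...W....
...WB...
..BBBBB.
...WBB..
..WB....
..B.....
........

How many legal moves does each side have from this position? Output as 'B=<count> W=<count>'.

Answer: B=8 W=8

Derivation:
-- B to move --
(0,2): flips 1 -> legal
(0,4): no bracket -> illegal
(1,2): flips 1 -> legal
(1,4): flips 1 -> legal
(2,2): flips 1 -> legal
(4,1): no bracket -> illegal
(4,2): flips 2 -> legal
(5,1): flips 1 -> legal
(5,4): flips 1 -> legal
(6,1): flips 2 -> legal
(6,3): no bracket -> illegal
B mobility = 8
-- W to move --
(1,4): no bracket -> illegal
(1,5): no bracket -> illegal
(2,1): flips 1 -> legal
(2,2): no bracket -> illegal
(2,5): flips 2 -> legal
(2,6): no bracket -> illegal
(2,7): no bracket -> illegal
(3,1): no bracket -> illegal
(3,7): no bracket -> illegal
(4,1): flips 1 -> legal
(4,2): no bracket -> illegal
(4,6): flips 4 -> legal
(4,7): no bracket -> illegal
(5,1): no bracket -> illegal
(5,4): flips 1 -> legal
(5,5): no bracket -> illegal
(5,6): flips 2 -> legal
(6,1): no bracket -> illegal
(6,3): flips 1 -> legal
(6,4): no bracket -> illegal
(7,1): no bracket -> illegal
(7,2): flips 1 -> legal
(7,3): no bracket -> illegal
W mobility = 8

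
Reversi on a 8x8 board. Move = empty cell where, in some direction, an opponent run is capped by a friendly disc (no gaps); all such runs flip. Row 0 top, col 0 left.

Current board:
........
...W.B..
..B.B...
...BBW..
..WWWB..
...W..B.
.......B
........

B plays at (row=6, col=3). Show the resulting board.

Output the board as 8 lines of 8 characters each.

Place B at (6,3); scan 8 dirs for brackets.
Dir NW: first cell '.' (not opp) -> no flip
Dir N: opp run (5,3) (4,3) capped by B -> flip
Dir NE: first cell '.' (not opp) -> no flip
Dir W: first cell '.' (not opp) -> no flip
Dir E: first cell '.' (not opp) -> no flip
Dir SW: first cell '.' (not opp) -> no flip
Dir S: first cell '.' (not opp) -> no flip
Dir SE: first cell '.' (not opp) -> no flip
All flips: (4,3) (5,3)

Answer: ........
...W.B..
..B.B...
...BBW..
..WBWB..
...B..B.
...B...B
........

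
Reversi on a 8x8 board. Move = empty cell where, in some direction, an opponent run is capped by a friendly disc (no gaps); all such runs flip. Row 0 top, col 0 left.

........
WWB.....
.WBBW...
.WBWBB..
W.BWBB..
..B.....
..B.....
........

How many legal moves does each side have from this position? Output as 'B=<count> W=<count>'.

-- B to move --
(0,0): flips 1 -> legal
(0,1): no bracket -> illegal
(0,2): no bracket -> illegal
(1,3): flips 1 -> legal
(1,4): flips 1 -> legal
(1,5): flips 2 -> legal
(2,0): flips 2 -> legal
(2,5): flips 1 -> legal
(3,0): flips 2 -> legal
(4,1): no bracket -> illegal
(5,0): no bracket -> illegal
(5,1): no bracket -> illegal
(5,3): flips 2 -> legal
(5,4): flips 1 -> legal
B mobility = 9
-- W to move --
(0,1): no bracket -> illegal
(0,2): no bracket -> illegal
(0,3): flips 1 -> legal
(1,3): flips 3 -> legal
(1,4): no bracket -> illegal
(2,5): flips 1 -> legal
(2,6): no bracket -> illegal
(3,6): flips 2 -> legal
(4,1): flips 1 -> legal
(4,6): flips 3 -> legal
(5,1): flips 1 -> legal
(5,3): flips 1 -> legal
(5,4): flips 2 -> legal
(5,5): flips 1 -> legal
(5,6): no bracket -> illegal
(6,1): flips 1 -> legal
(6,3): no bracket -> illegal
(7,1): no bracket -> illegal
(7,2): no bracket -> illegal
(7,3): no bracket -> illegal
W mobility = 11

Answer: B=9 W=11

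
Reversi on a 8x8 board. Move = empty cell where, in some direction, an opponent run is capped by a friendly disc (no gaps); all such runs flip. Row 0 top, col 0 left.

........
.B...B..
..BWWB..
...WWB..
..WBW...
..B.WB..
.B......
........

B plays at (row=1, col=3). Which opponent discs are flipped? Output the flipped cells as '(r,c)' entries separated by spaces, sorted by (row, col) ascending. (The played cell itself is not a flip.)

Dir NW: first cell '.' (not opp) -> no flip
Dir N: first cell '.' (not opp) -> no flip
Dir NE: first cell '.' (not opp) -> no flip
Dir W: first cell '.' (not opp) -> no flip
Dir E: first cell '.' (not opp) -> no flip
Dir SW: first cell 'B' (not opp) -> no flip
Dir S: opp run (2,3) (3,3) capped by B -> flip
Dir SE: opp run (2,4) capped by B -> flip

Answer: (2,3) (2,4) (3,3)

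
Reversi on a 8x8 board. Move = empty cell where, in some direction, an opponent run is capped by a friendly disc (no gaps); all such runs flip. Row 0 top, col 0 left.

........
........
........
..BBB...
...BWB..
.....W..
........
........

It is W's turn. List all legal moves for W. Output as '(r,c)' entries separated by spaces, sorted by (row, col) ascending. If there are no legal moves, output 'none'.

Answer: (2,2) (2,4) (3,5) (4,2) (4,6)

Derivation:
(2,1): no bracket -> illegal
(2,2): flips 1 -> legal
(2,3): no bracket -> illegal
(2,4): flips 1 -> legal
(2,5): no bracket -> illegal
(3,1): no bracket -> illegal
(3,5): flips 1 -> legal
(3,6): no bracket -> illegal
(4,1): no bracket -> illegal
(4,2): flips 1 -> legal
(4,6): flips 1 -> legal
(5,2): no bracket -> illegal
(5,3): no bracket -> illegal
(5,4): no bracket -> illegal
(5,6): no bracket -> illegal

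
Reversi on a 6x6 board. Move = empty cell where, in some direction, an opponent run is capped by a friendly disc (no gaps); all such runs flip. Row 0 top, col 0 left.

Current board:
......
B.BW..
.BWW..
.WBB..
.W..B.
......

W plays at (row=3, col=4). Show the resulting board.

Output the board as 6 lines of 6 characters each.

Answer: ......
B.BW..
.BWW..
.WWWW.
.W..B.
......

Derivation:
Place W at (3,4); scan 8 dirs for brackets.
Dir NW: first cell 'W' (not opp) -> no flip
Dir N: first cell '.' (not opp) -> no flip
Dir NE: first cell '.' (not opp) -> no flip
Dir W: opp run (3,3) (3,2) capped by W -> flip
Dir E: first cell '.' (not opp) -> no flip
Dir SW: first cell '.' (not opp) -> no flip
Dir S: opp run (4,4), next='.' -> no flip
Dir SE: first cell '.' (not opp) -> no flip
All flips: (3,2) (3,3)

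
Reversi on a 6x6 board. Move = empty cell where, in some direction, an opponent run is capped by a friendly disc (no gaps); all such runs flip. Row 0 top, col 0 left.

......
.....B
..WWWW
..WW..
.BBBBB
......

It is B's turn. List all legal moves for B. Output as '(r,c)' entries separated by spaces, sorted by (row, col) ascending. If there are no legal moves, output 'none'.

(1,1): flips 2 -> legal
(1,2): flips 2 -> legal
(1,3): flips 2 -> legal
(1,4): flips 2 -> legal
(2,1): flips 1 -> legal
(3,1): no bracket -> illegal
(3,4): no bracket -> illegal
(3,5): flips 1 -> legal

Answer: (1,1) (1,2) (1,3) (1,4) (2,1) (3,5)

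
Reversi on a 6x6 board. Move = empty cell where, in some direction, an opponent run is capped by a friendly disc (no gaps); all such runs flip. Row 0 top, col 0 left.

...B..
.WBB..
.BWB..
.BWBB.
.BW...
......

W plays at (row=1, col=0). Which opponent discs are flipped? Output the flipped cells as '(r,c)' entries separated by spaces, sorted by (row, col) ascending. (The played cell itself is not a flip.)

Dir NW: edge -> no flip
Dir N: first cell '.' (not opp) -> no flip
Dir NE: first cell '.' (not opp) -> no flip
Dir W: edge -> no flip
Dir E: first cell 'W' (not opp) -> no flip
Dir SW: edge -> no flip
Dir S: first cell '.' (not opp) -> no flip
Dir SE: opp run (2,1) capped by W -> flip

Answer: (2,1)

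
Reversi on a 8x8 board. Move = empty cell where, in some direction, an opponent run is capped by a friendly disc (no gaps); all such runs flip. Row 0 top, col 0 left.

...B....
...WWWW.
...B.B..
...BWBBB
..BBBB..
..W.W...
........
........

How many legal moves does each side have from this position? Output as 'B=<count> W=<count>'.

-- B to move --
(0,2): no bracket -> illegal
(0,4): no bracket -> illegal
(0,5): flips 2 -> legal
(0,6): no bracket -> illegal
(0,7): flips 1 -> legal
(1,2): no bracket -> illegal
(1,7): no bracket -> illegal
(2,2): no bracket -> illegal
(2,4): flips 1 -> legal
(2,6): no bracket -> illegal
(2,7): no bracket -> illegal
(4,1): no bracket -> illegal
(5,1): no bracket -> illegal
(5,3): no bracket -> illegal
(5,5): no bracket -> illegal
(6,1): flips 1 -> legal
(6,2): flips 1 -> legal
(6,3): flips 1 -> legal
(6,4): flips 1 -> legal
(6,5): flips 1 -> legal
B mobility = 8
-- W to move --
(0,2): no bracket -> illegal
(0,4): no bracket -> illegal
(1,2): flips 1 -> legal
(2,2): no bracket -> illegal
(2,4): no bracket -> illegal
(2,6): no bracket -> illegal
(2,7): flips 2 -> legal
(3,1): no bracket -> illegal
(3,2): flips 4 -> legal
(4,1): no bracket -> illegal
(4,6): no bracket -> illegal
(4,7): flips 2 -> legal
(5,1): no bracket -> illegal
(5,3): flips 3 -> legal
(5,5): flips 3 -> legal
(5,6): flips 1 -> legal
W mobility = 7

Answer: B=8 W=7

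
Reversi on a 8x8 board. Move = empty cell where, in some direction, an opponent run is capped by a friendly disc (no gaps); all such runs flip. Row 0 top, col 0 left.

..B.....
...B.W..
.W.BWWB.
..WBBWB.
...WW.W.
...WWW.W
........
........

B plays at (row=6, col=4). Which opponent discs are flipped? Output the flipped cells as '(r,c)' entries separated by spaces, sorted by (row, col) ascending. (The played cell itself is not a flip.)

Dir NW: opp run (5,3), next='.' -> no flip
Dir N: opp run (5,4) (4,4) capped by B -> flip
Dir NE: opp run (5,5) (4,6), next='.' -> no flip
Dir W: first cell '.' (not opp) -> no flip
Dir E: first cell '.' (not opp) -> no flip
Dir SW: first cell '.' (not opp) -> no flip
Dir S: first cell '.' (not opp) -> no flip
Dir SE: first cell '.' (not opp) -> no flip

Answer: (4,4) (5,4)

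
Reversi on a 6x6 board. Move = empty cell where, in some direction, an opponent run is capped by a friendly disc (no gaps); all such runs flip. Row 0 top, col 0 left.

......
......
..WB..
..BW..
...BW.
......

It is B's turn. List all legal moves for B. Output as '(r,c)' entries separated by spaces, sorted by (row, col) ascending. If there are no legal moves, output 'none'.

(1,1): no bracket -> illegal
(1,2): flips 1 -> legal
(1,3): no bracket -> illegal
(2,1): flips 1 -> legal
(2,4): no bracket -> illegal
(3,1): no bracket -> illegal
(3,4): flips 1 -> legal
(3,5): no bracket -> illegal
(4,2): no bracket -> illegal
(4,5): flips 1 -> legal
(5,3): no bracket -> illegal
(5,4): no bracket -> illegal
(5,5): no bracket -> illegal

Answer: (1,2) (2,1) (3,4) (4,5)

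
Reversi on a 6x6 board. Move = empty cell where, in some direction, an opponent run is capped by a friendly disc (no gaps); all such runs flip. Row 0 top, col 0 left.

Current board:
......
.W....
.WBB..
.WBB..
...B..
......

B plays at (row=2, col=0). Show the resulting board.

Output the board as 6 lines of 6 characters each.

Place B at (2,0); scan 8 dirs for brackets.
Dir NW: edge -> no flip
Dir N: first cell '.' (not opp) -> no flip
Dir NE: opp run (1,1), next='.' -> no flip
Dir W: edge -> no flip
Dir E: opp run (2,1) capped by B -> flip
Dir SW: edge -> no flip
Dir S: first cell '.' (not opp) -> no flip
Dir SE: opp run (3,1), next='.' -> no flip
All flips: (2,1)

Answer: ......
.W....
BBBB..
.WBB..
...B..
......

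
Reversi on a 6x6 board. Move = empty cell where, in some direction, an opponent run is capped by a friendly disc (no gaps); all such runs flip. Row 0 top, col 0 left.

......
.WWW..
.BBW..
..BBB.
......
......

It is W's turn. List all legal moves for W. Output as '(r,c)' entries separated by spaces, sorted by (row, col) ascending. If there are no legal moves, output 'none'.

Answer: (2,0) (3,0) (3,1) (4,1) (4,2) (4,3) (4,4) (4,5)

Derivation:
(1,0): no bracket -> illegal
(2,0): flips 2 -> legal
(2,4): no bracket -> illegal
(2,5): no bracket -> illegal
(3,0): flips 1 -> legal
(3,1): flips 2 -> legal
(3,5): no bracket -> illegal
(4,1): flips 1 -> legal
(4,2): flips 2 -> legal
(4,3): flips 1 -> legal
(4,4): flips 2 -> legal
(4,5): flips 1 -> legal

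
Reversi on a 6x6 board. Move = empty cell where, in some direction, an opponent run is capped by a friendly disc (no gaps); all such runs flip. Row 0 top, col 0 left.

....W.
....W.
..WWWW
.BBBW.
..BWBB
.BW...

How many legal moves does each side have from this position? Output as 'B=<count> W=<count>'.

-- B to move --
(0,3): no bracket -> illegal
(0,5): flips 2 -> legal
(1,1): flips 1 -> legal
(1,2): flips 3 -> legal
(1,3): flips 2 -> legal
(1,5): flips 1 -> legal
(2,1): no bracket -> illegal
(3,5): flips 1 -> legal
(4,1): no bracket -> illegal
(5,3): flips 2 -> legal
(5,4): flips 1 -> legal
B mobility = 8
-- W to move --
(2,0): no bracket -> illegal
(2,1): flips 1 -> legal
(3,0): flips 3 -> legal
(3,5): no bracket -> illegal
(4,0): flips 1 -> legal
(4,1): flips 2 -> legal
(5,0): flips 1 -> legal
(5,3): no bracket -> illegal
(5,4): flips 1 -> legal
(5,5): flips 2 -> legal
W mobility = 7

Answer: B=8 W=7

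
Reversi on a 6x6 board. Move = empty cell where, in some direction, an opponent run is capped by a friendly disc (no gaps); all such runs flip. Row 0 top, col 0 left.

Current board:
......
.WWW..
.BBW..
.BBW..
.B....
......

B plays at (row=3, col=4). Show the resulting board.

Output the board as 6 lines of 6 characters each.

Place B at (3,4); scan 8 dirs for brackets.
Dir NW: opp run (2,3) (1,2), next='.' -> no flip
Dir N: first cell '.' (not opp) -> no flip
Dir NE: first cell '.' (not opp) -> no flip
Dir W: opp run (3,3) capped by B -> flip
Dir E: first cell '.' (not opp) -> no flip
Dir SW: first cell '.' (not opp) -> no flip
Dir S: first cell '.' (not opp) -> no flip
Dir SE: first cell '.' (not opp) -> no flip
All flips: (3,3)

Answer: ......
.WWW..
.BBW..
.BBBB.
.B....
......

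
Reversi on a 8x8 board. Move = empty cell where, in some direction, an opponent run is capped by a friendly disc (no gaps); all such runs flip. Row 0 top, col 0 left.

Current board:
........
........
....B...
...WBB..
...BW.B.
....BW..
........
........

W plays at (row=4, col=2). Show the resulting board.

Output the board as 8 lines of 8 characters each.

Answer: ........
........
....B...
...WBB..
..WWW.B.
....BW..
........
........

Derivation:
Place W at (4,2); scan 8 dirs for brackets.
Dir NW: first cell '.' (not opp) -> no flip
Dir N: first cell '.' (not opp) -> no flip
Dir NE: first cell 'W' (not opp) -> no flip
Dir W: first cell '.' (not opp) -> no flip
Dir E: opp run (4,3) capped by W -> flip
Dir SW: first cell '.' (not opp) -> no flip
Dir S: first cell '.' (not opp) -> no flip
Dir SE: first cell '.' (not opp) -> no flip
All flips: (4,3)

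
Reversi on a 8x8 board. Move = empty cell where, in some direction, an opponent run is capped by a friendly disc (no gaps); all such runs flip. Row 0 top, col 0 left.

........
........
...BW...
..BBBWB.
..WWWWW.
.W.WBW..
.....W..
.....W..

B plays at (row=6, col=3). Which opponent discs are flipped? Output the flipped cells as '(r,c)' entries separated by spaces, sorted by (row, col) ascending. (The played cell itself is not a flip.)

Answer: (4,3) (5,3)

Derivation:
Dir NW: first cell '.' (not opp) -> no flip
Dir N: opp run (5,3) (4,3) capped by B -> flip
Dir NE: first cell 'B' (not opp) -> no flip
Dir W: first cell '.' (not opp) -> no flip
Dir E: first cell '.' (not opp) -> no flip
Dir SW: first cell '.' (not opp) -> no flip
Dir S: first cell '.' (not opp) -> no flip
Dir SE: first cell '.' (not opp) -> no flip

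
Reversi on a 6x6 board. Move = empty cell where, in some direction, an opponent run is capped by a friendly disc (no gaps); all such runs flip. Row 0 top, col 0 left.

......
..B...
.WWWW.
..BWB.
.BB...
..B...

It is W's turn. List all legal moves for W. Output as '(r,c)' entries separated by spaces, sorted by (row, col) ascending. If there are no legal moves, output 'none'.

Answer: (0,1) (0,2) (0,3) (3,1) (3,5) (4,3) (4,4) (4,5) (5,0) (5,1)

Derivation:
(0,1): flips 1 -> legal
(0,2): flips 1 -> legal
(0,3): flips 1 -> legal
(1,1): no bracket -> illegal
(1,3): no bracket -> illegal
(2,5): no bracket -> illegal
(3,0): no bracket -> illegal
(3,1): flips 1 -> legal
(3,5): flips 1 -> legal
(4,0): no bracket -> illegal
(4,3): flips 1 -> legal
(4,4): flips 1 -> legal
(4,5): flips 1 -> legal
(5,0): flips 2 -> legal
(5,1): flips 1 -> legal
(5,3): no bracket -> illegal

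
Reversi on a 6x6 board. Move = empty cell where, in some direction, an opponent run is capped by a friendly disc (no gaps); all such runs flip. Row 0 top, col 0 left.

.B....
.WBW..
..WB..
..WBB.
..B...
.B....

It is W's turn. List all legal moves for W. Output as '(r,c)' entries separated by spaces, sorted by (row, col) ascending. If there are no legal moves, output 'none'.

(0,0): no bracket -> illegal
(0,2): flips 1 -> legal
(0,3): no bracket -> illegal
(1,0): no bracket -> illegal
(1,4): flips 1 -> legal
(2,1): no bracket -> illegal
(2,4): flips 1 -> legal
(2,5): no bracket -> illegal
(3,1): no bracket -> illegal
(3,5): flips 2 -> legal
(4,0): no bracket -> illegal
(4,1): no bracket -> illegal
(4,3): flips 2 -> legal
(4,4): flips 1 -> legal
(4,5): no bracket -> illegal
(5,0): no bracket -> illegal
(5,2): flips 1 -> legal
(5,3): no bracket -> illegal

Answer: (0,2) (1,4) (2,4) (3,5) (4,3) (4,4) (5,2)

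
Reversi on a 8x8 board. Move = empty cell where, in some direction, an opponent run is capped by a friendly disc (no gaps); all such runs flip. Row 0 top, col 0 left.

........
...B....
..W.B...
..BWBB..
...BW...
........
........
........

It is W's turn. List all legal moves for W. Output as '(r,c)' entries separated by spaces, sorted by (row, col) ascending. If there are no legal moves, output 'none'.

Answer: (0,4) (1,4) (1,5) (2,6) (3,1) (3,6) (4,2) (5,3)

Derivation:
(0,2): no bracket -> illegal
(0,3): no bracket -> illegal
(0,4): flips 1 -> legal
(1,2): no bracket -> illegal
(1,4): flips 2 -> legal
(1,5): flips 1 -> legal
(2,1): no bracket -> illegal
(2,3): no bracket -> illegal
(2,5): no bracket -> illegal
(2,6): flips 1 -> legal
(3,1): flips 1 -> legal
(3,6): flips 2 -> legal
(4,1): no bracket -> illegal
(4,2): flips 2 -> legal
(4,5): no bracket -> illegal
(4,6): no bracket -> illegal
(5,2): no bracket -> illegal
(5,3): flips 1 -> legal
(5,4): no bracket -> illegal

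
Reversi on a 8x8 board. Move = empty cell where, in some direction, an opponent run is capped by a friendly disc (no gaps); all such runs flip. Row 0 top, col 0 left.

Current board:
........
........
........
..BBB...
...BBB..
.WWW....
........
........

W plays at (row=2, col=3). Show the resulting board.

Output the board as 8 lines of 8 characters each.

Answer: ........
........
...W....
..BWB...
...WBB..
.WWW....
........
........

Derivation:
Place W at (2,3); scan 8 dirs for brackets.
Dir NW: first cell '.' (not opp) -> no flip
Dir N: first cell '.' (not opp) -> no flip
Dir NE: first cell '.' (not opp) -> no flip
Dir W: first cell '.' (not opp) -> no flip
Dir E: first cell '.' (not opp) -> no flip
Dir SW: opp run (3,2), next='.' -> no flip
Dir S: opp run (3,3) (4,3) capped by W -> flip
Dir SE: opp run (3,4) (4,5), next='.' -> no flip
All flips: (3,3) (4,3)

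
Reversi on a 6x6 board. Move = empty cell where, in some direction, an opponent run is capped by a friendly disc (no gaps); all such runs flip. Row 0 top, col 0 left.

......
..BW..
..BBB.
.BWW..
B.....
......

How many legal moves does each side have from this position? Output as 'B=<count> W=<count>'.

-- B to move --
(0,2): flips 1 -> legal
(0,3): flips 1 -> legal
(0,4): flips 1 -> legal
(1,4): flips 1 -> legal
(2,1): no bracket -> illegal
(3,4): flips 2 -> legal
(4,1): flips 1 -> legal
(4,2): flips 2 -> legal
(4,3): flips 1 -> legal
(4,4): flips 1 -> legal
B mobility = 9
-- W to move --
(0,1): no bracket -> illegal
(0,2): flips 2 -> legal
(0,3): no bracket -> illegal
(1,1): flips 2 -> legal
(1,4): flips 1 -> legal
(1,5): flips 1 -> legal
(2,0): no bracket -> illegal
(2,1): no bracket -> illegal
(2,5): no bracket -> illegal
(3,0): flips 1 -> legal
(3,4): no bracket -> illegal
(3,5): flips 1 -> legal
(4,1): no bracket -> illegal
(4,2): no bracket -> illegal
(5,0): no bracket -> illegal
(5,1): no bracket -> illegal
W mobility = 6

Answer: B=9 W=6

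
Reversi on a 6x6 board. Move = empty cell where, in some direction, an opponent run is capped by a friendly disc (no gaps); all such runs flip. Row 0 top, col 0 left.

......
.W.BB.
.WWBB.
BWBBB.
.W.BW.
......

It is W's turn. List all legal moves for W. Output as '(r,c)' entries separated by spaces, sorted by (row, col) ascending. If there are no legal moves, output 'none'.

(0,2): no bracket -> illegal
(0,3): no bracket -> illegal
(0,4): flips 4 -> legal
(0,5): flips 3 -> legal
(1,2): no bracket -> illegal
(1,5): no bracket -> illegal
(2,0): no bracket -> illegal
(2,5): flips 2 -> legal
(3,5): flips 3 -> legal
(4,0): no bracket -> illegal
(4,2): flips 2 -> legal
(4,5): no bracket -> illegal
(5,2): no bracket -> illegal
(5,3): no bracket -> illegal
(5,4): flips 2 -> legal

Answer: (0,4) (0,5) (2,5) (3,5) (4,2) (5,4)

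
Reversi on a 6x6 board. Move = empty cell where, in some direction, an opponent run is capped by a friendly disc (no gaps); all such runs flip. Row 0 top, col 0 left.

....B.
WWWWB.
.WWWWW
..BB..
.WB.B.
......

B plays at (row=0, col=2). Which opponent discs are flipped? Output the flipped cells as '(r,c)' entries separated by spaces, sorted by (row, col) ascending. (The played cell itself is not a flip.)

Dir NW: edge -> no flip
Dir N: edge -> no flip
Dir NE: edge -> no flip
Dir W: first cell '.' (not opp) -> no flip
Dir E: first cell '.' (not opp) -> no flip
Dir SW: opp run (1,1), next='.' -> no flip
Dir S: opp run (1,2) (2,2) capped by B -> flip
Dir SE: opp run (1,3) (2,4), next='.' -> no flip

Answer: (1,2) (2,2)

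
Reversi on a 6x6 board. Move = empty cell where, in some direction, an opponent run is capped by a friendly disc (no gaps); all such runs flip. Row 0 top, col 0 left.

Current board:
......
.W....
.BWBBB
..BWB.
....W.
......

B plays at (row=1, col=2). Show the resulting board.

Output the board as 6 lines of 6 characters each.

Answer: ......
.WB...
.BBBBB
..BWB.
....W.
......

Derivation:
Place B at (1,2); scan 8 dirs for brackets.
Dir NW: first cell '.' (not opp) -> no flip
Dir N: first cell '.' (not opp) -> no flip
Dir NE: first cell '.' (not opp) -> no flip
Dir W: opp run (1,1), next='.' -> no flip
Dir E: first cell '.' (not opp) -> no flip
Dir SW: first cell 'B' (not opp) -> no flip
Dir S: opp run (2,2) capped by B -> flip
Dir SE: first cell 'B' (not opp) -> no flip
All flips: (2,2)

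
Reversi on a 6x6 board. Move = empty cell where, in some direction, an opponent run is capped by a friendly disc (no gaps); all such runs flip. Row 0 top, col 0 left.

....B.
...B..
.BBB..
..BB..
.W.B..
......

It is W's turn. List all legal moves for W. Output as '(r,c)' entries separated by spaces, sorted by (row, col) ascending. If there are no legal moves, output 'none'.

Answer: (1,4)

Derivation:
(0,2): no bracket -> illegal
(0,3): no bracket -> illegal
(0,5): no bracket -> illegal
(1,0): no bracket -> illegal
(1,1): no bracket -> illegal
(1,2): no bracket -> illegal
(1,4): flips 2 -> legal
(1,5): no bracket -> illegal
(2,0): no bracket -> illegal
(2,4): no bracket -> illegal
(3,0): no bracket -> illegal
(3,1): no bracket -> illegal
(3,4): no bracket -> illegal
(4,2): no bracket -> illegal
(4,4): no bracket -> illegal
(5,2): no bracket -> illegal
(5,3): no bracket -> illegal
(5,4): no bracket -> illegal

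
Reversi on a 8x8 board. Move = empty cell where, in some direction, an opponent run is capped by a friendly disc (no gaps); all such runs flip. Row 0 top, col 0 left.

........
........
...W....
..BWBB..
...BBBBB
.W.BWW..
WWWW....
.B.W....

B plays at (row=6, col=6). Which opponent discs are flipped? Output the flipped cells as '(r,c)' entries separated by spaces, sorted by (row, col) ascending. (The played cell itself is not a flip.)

Answer: (5,5)

Derivation:
Dir NW: opp run (5,5) capped by B -> flip
Dir N: first cell '.' (not opp) -> no flip
Dir NE: first cell '.' (not opp) -> no flip
Dir W: first cell '.' (not opp) -> no flip
Dir E: first cell '.' (not opp) -> no flip
Dir SW: first cell '.' (not opp) -> no flip
Dir S: first cell '.' (not opp) -> no flip
Dir SE: first cell '.' (not opp) -> no flip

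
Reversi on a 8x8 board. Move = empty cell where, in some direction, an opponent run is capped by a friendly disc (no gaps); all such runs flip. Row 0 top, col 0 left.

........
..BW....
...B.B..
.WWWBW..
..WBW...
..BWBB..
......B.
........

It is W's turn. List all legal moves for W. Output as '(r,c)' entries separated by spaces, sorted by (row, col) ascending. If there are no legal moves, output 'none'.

Answer: (1,1) (1,4) (1,5) (2,4) (5,1) (5,6) (6,2) (6,4) (6,5) (7,7)

Derivation:
(0,1): no bracket -> illegal
(0,2): no bracket -> illegal
(0,3): no bracket -> illegal
(1,1): flips 1 -> legal
(1,4): flips 1 -> legal
(1,5): flips 1 -> legal
(1,6): no bracket -> illegal
(2,1): no bracket -> illegal
(2,2): no bracket -> illegal
(2,4): flips 1 -> legal
(2,6): no bracket -> illegal
(3,6): no bracket -> illegal
(4,1): no bracket -> illegal
(4,5): no bracket -> illegal
(4,6): no bracket -> illegal
(5,1): flips 1 -> legal
(5,6): flips 2 -> legal
(5,7): no bracket -> illegal
(6,1): no bracket -> illegal
(6,2): flips 1 -> legal
(6,3): no bracket -> illegal
(6,4): flips 1 -> legal
(6,5): flips 2 -> legal
(6,7): no bracket -> illegal
(7,5): no bracket -> illegal
(7,6): no bracket -> illegal
(7,7): flips 2 -> legal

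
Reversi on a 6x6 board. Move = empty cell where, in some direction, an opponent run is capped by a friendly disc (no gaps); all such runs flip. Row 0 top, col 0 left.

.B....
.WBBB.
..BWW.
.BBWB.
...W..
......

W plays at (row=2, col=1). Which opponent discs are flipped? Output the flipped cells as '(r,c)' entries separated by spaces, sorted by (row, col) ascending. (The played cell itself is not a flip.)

Answer: (2,2) (3,2)

Derivation:
Dir NW: first cell '.' (not opp) -> no flip
Dir N: first cell 'W' (not opp) -> no flip
Dir NE: opp run (1,2), next='.' -> no flip
Dir W: first cell '.' (not opp) -> no flip
Dir E: opp run (2,2) capped by W -> flip
Dir SW: first cell '.' (not opp) -> no flip
Dir S: opp run (3,1), next='.' -> no flip
Dir SE: opp run (3,2) capped by W -> flip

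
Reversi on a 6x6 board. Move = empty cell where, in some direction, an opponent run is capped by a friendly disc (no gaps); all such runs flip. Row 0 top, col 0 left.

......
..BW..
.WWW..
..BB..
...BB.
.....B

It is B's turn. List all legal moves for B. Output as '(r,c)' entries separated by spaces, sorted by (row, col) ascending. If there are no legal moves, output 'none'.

Answer: (0,3) (1,0) (1,1) (1,4) (3,0) (3,4)

Derivation:
(0,2): no bracket -> illegal
(0,3): flips 2 -> legal
(0,4): no bracket -> illegal
(1,0): flips 1 -> legal
(1,1): flips 1 -> legal
(1,4): flips 2 -> legal
(2,0): no bracket -> illegal
(2,4): no bracket -> illegal
(3,0): flips 1 -> legal
(3,1): no bracket -> illegal
(3,4): flips 1 -> legal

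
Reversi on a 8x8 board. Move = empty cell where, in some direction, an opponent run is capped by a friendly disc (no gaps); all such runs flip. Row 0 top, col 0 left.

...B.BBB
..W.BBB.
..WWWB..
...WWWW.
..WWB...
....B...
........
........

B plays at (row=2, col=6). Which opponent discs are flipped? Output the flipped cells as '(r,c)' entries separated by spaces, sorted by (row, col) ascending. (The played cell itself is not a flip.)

Answer: (3,5)

Derivation:
Dir NW: first cell 'B' (not opp) -> no flip
Dir N: first cell 'B' (not opp) -> no flip
Dir NE: first cell '.' (not opp) -> no flip
Dir W: first cell 'B' (not opp) -> no flip
Dir E: first cell '.' (not opp) -> no flip
Dir SW: opp run (3,5) capped by B -> flip
Dir S: opp run (3,6), next='.' -> no flip
Dir SE: first cell '.' (not opp) -> no flip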